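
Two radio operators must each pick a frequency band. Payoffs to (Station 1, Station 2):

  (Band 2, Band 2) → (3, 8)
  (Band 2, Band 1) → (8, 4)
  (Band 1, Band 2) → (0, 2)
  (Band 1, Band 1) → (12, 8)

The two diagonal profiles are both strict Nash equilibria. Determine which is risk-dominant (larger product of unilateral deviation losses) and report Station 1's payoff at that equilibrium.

12

At both Band 2: Station 1 loses 3 − 0 = 3 by deviating; Station 2 loses 8 − 4 = 4. Product = 3·4 = 12.
At both Band 1: Station 1 loses 12 − 8 = 4 by deviating; Station 2 loses 8 − 2 = 6. Product = 4·6 = 24.
24 > 12, so both Band 1 is risk-dominant. Station 1's payoff there is 12.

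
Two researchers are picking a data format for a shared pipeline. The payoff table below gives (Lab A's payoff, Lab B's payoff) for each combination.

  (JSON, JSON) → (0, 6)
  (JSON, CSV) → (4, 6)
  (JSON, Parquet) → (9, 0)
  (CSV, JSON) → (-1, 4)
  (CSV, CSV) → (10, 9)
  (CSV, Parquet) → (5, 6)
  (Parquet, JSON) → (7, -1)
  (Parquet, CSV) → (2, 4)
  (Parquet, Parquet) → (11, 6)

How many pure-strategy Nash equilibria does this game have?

2

Both CSV: Lab A gets 10 (best alternative 4); Lab B gets 9 (best alternative 6). Neither deviates — NE.
Both Parquet: Lab A gets 11 (best alternative 9); Lab B gets 6 (best alternative 4). Neither deviates — NE.
Both JSON is not a NE: Lab A would switch to Parquet (7 > 0).
No other cell survives both best-response checks, so there are 2 pure NE.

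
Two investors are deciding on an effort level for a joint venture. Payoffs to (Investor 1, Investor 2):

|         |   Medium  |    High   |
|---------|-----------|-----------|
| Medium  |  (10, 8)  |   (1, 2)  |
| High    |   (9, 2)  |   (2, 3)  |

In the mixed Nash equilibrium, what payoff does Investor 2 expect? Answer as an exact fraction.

Investor 1 mixes with probability p on Medium, chosen so Investor 2 is indifferent: 8p + 2(1−p) = 2p + 3(1−p) gives p = 1/7.
Investor 2's expected payoff is 8·1/7 + 2·6/7 = 20/7.

20/7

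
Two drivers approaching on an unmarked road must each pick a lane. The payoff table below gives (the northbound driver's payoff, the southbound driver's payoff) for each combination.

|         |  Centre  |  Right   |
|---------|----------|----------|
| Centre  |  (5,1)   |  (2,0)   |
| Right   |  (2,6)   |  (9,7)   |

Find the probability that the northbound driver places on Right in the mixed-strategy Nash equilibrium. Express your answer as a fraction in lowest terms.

The northbound driver's mix p on Centre must make the southbound driver indifferent between Centre and Right.
The southbound driver's payoff from Centre: 1p + 6(1−p). From Right: 0p + 7(1−p).
Set equal: 1p = 1(1−p) → p = 1/2.
Probability on Right is 1 − 1/2 = 1/2.

1/2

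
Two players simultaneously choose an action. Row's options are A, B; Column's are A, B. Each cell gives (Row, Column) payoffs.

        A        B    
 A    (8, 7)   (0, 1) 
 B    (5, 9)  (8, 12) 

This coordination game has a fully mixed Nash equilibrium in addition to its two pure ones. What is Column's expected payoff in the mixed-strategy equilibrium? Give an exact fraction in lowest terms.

Row mixes with probability p on A, chosen so Column is indifferent: 7p + 9(1−p) = 1p + 12(1−p) gives p = 1/3.
Column's expected payoff is 7·1/3 + 9·2/3 = 25/3.

25/3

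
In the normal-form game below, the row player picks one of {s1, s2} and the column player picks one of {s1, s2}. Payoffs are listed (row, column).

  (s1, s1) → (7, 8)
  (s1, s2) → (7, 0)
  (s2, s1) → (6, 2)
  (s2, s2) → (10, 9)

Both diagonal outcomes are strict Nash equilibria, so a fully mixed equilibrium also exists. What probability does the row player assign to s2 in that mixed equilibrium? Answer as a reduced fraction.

8/15

The row player's mix p on s1 must make the column player indifferent between s1 and s2.
The column player's payoff from s1: 8p + 2(1−p). From s2: 0p + 9(1−p).
Set equal: 8p = 7(1−p) → p = 7/15.
Probability on s2 is 1 − 7/15 = 8/15.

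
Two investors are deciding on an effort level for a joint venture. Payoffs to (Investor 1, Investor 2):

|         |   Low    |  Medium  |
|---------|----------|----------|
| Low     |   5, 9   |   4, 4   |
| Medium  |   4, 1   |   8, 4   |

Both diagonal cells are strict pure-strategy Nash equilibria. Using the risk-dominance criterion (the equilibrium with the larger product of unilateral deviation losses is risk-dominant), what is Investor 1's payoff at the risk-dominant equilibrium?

8

At both Low: Investor 1 loses 5 − 4 = 1 by deviating; Investor 2 loses 9 − 4 = 5. Product = 1·5 = 5.
At both Medium: Investor 1 loses 8 − 4 = 4 by deviating; Investor 2 loses 4 − 1 = 3. Product = 4·3 = 12.
12 > 5, so both Medium is risk-dominant. Investor 1's payoff there is 8.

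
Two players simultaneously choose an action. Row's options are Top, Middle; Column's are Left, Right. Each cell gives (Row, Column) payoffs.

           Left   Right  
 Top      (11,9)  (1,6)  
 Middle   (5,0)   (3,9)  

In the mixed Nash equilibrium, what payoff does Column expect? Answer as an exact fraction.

Row mixes with probability p on Top, chosen so Column is indifferent: 9p + 0(1−p) = 6p + 9(1−p) gives p = 3/4.
Column's expected payoff is 9·3/4 + 0·1/4 = 27/4.

27/4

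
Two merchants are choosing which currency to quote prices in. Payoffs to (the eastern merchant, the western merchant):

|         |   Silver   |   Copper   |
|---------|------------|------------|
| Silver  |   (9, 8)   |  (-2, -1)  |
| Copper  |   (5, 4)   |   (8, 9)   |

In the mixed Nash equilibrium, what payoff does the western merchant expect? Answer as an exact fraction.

38/7

The eastern merchant mixes with probability p on Silver, chosen so the western merchant is indifferent: 8p + 4(1−p) = (-1)p + 9(1−p) gives p = 5/14.
The western merchant's expected payoff is 8·5/14 + 4·9/14 = 38/7.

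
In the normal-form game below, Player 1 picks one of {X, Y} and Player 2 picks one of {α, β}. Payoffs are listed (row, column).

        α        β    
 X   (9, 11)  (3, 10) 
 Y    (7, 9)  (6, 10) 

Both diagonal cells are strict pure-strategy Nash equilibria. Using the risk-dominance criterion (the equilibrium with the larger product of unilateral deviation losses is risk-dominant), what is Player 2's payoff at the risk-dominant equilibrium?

10

At (X, α): Player 1 loses 9 − 7 = 2 by deviating; Player 2 loses 11 − 10 = 1. Product = 2·1 = 2.
At (Y, β): Player 1 loses 6 − 3 = 3 by deviating; Player 2 loses 10 − 9 = 1. Product = 3·1 = 3.
3 > 2, so (Y, β) is risk-dominant. Player 2's payoff there is 10.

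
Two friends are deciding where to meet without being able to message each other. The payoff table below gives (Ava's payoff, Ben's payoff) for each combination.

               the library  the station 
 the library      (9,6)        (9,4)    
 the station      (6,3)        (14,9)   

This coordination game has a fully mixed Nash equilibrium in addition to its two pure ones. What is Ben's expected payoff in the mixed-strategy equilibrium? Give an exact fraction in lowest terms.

21/4

Ava mixes with probability p on the library, chosen so Ben is indifferent: 6p + 3(1−p) = 4p + 9(1−p) gives p = 3/4.
Ben's expected payoff is 6·3/4 + 3·1/4 = 21/4.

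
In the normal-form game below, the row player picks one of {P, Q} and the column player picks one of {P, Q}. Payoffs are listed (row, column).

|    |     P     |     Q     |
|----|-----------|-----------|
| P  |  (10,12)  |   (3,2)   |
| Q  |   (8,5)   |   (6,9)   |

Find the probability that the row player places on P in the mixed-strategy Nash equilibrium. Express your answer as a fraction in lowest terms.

The row player's mix p on P must make the column player indifferent between P and Q.
The column player's payoff from P: 12p + 5(1−p). From Q: 2p + 9(1−p).
Set equal: 10p = 4(1−p) → p = 4/14 = 2/7.

2/7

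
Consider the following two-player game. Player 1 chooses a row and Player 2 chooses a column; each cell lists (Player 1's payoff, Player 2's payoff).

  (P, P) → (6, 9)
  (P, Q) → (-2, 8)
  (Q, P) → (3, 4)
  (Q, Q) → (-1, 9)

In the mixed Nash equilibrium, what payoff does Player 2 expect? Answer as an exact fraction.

49/6

Player 1 mixes with probability p on P, chosen so Player 2 is indifferent: 9p + 4(1−p) = 8p + 9(1−p) gives p = 5/6.
Player 2's expected payoff is 9·5/6 + 4·1/6 = 49/6.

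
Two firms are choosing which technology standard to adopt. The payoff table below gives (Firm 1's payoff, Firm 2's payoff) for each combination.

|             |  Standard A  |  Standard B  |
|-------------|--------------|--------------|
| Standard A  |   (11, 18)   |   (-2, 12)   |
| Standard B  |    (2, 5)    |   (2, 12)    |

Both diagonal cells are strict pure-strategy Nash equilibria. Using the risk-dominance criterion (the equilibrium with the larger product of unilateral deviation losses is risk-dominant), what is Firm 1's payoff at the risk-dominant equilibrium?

11

At both Standard A: Firm 1 loses 11 − 2 = 9 by deviating; Firm 2 loses 18 − 12 = 6. Product = 9·6 = 54.
At both Standard B: Firm 1 loses 2 − (-2) = 4 by deviating; Firm 2 loses 12 − 5 = 7. Product = 4·7 = 28.
54 > 28, so both Standard A is risk-dominant. Firm 1's payoff there is 11.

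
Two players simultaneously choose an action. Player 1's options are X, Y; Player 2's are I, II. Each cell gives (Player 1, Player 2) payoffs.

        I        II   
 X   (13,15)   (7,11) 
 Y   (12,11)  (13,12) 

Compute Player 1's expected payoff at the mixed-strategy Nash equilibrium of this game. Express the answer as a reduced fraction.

85/7

Player 2 mixes with probability q on I, chosen so Player 1 is indifferent: 13q + 7(1−q) = 12q + 13(1−q) gives q = 6/7.
Player 1's expected payoff (from either row, since indifferent) is 13·6/7 + 7·1/7 = 85/7.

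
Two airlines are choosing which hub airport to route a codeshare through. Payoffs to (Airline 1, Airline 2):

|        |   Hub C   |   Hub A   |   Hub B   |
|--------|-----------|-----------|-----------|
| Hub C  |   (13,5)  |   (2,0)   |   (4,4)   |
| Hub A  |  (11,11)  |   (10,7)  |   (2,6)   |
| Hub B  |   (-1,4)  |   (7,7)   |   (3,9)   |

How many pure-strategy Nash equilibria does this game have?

Both Hub C: Airline 1 gets 13 (best alternative 11); Airline 2 gets 5 (best alternative 4). Neither deviates — NE.
Both Hub A is not a NE: Airline 2 would switch to Hub C (11 > 7).
No other cell survives both best-response checks, so there is 1 pure NE.

1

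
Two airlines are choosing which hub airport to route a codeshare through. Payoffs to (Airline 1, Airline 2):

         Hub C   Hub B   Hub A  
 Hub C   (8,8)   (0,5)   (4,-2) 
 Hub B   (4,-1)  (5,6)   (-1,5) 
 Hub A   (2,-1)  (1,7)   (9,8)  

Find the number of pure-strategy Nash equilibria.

3

Both Hub C: Airline 1 gets 8 (best alternative 4); Airline 2 gets 8 (best alternative 5). Neither deviates — NE.
Both Hub B: Airline 1 gets 5 (best alternative 1); Airline 2 gets 6 (best alternative 5). Neither deviates — NE.
Both Hub A: Airline 1 gets 9 (best alternative 4); Airline 2 gets 8 (best alternative 7). Neither deviates — NE.
(Hub A, Hub C) is not a NE: Airline 1 would switch to Hub C (8 > 2).
No other cell survives both best-response checks, so there are 3 pure NE.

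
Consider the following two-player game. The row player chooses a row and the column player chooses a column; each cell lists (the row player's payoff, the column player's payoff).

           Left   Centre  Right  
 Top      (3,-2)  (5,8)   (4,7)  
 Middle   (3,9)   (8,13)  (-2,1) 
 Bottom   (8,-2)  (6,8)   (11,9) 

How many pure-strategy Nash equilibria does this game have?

2

(Middle, Centre): the row player gets 8 (best alternative 6); the column player gets 13 (best alternative 9). Neither deviates — NE.
(Bottom, Right): the row player gets 11 (best alternative 4); the column player gets 9 (best alternative 8). Neither deviates — NE.
(Top, Left) is not a NE: the row player would switch to Bottom (8 > 3).
No other cell survives both best-response checks, so there are 2 pure NE.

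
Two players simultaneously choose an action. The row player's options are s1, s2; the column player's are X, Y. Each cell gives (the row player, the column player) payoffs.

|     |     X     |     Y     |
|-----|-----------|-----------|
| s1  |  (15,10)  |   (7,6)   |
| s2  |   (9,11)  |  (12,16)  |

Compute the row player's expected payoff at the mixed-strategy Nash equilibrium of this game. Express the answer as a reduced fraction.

117/11

The column player mixes with probability q on X, chosen so the row player is indifferent: 15q + 7(1−q) = 9q + 12(1−q) gives q = 5/11.
The row player's expected payoff (from either row, since indifferent) is 15·5/11 + 7·6/11 = 117/11.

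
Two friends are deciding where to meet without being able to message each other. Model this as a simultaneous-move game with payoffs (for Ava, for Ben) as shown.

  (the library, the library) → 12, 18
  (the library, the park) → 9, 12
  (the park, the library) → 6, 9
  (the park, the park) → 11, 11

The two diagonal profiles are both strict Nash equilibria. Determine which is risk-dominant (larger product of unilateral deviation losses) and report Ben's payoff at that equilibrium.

18

At both the library: Ava loses 12 − 6 = 6 by deviating; Ben loses 18 − 12 = 6. Product = 6·6 = 36.
At both the park: Ava loses 11 − 9 = 2 by deviating; Ben loses 11 − 9 = 2. Product = 2·2 = 4.
36 > 4, so both the library is risk-dominant. Ben's payoff there is 18.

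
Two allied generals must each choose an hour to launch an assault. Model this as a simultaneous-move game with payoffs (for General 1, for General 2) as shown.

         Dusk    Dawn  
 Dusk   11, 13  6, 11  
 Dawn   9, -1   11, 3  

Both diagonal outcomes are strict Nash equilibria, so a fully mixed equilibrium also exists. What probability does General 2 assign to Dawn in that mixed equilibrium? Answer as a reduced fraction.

2/7

General 2's mix q on Dusk must make General 1 indifferent between Dusk and Dawn.
General 1's payoff from Dusk: 11q + 6(1−q). From Dawn: 9q + 11(1−q).
Set equal: 2q = 5(1−q) → q = 5/7.
Probability on Dawn is 1 − 5/7 = 2/7.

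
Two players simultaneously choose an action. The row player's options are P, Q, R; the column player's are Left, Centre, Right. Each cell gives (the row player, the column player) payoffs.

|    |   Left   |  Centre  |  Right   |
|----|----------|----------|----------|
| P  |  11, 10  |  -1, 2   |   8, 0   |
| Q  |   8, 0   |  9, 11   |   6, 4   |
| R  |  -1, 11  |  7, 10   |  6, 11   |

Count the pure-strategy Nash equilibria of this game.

(P, Left): the row player gets 11 (best alternative 8); the column player gets 10 (best alternative 2). Neither deviates — NE.
(Q, Centre): the row player gets 9 (best alternative 7); the column player gets 11 (best alternative 4). Neither deviates — NE.
(R, Right) is not a NE: the row player would switch to P (8 > 6).
No other cell survives both best-response checks, so there are 2 pure NE.

2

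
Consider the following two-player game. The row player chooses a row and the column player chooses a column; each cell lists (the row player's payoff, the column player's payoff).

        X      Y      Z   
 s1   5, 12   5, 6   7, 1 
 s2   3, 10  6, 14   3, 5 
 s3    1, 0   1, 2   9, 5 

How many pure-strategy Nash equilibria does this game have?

(s1, X): the row player gets 5 (best alternative 3); the column player gets 12 (best alternative 6). Neither deviates — NE.
(s2, Y): the row player gets 6 (best alternative 5); the column player gets 14 (best alternative 10). Neither deviates — NE.
(s3, Z): the row player gets 9 (best alternative 7); the column player gets 5 (best alternative 2). Neither deviates — NE.
(s2, Z) is not a NE: the row player would switch to s3 (9 > 3).
No other cell survives both best-response checks, so there are 3 pure NE.

3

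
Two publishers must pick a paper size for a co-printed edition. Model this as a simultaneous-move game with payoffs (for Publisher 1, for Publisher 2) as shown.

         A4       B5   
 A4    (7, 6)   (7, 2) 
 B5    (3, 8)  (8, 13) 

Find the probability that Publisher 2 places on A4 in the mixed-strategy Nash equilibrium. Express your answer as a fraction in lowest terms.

Publisher 2's mix q on A4 must make Publisher 1 indifferent between A4 and B5.
Publisher 1's payoff from A4: 7q + 7(1−q). From B5: 3q + 8(1−q).
Set equal: 4q = 1(1−q) → q = 1/5.

1/5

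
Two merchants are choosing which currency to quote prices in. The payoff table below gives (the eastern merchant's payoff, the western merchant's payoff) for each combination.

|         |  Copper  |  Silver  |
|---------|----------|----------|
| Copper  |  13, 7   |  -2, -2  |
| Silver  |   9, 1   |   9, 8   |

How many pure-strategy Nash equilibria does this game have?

2

Both Copper: the eastern merchant gets 13 (best alternative 9); the western merchant gets 7 (best alternative -2). Neither deviates — NE.
Both Silver: the eastern merchant gets 9 (best alternative -2); the western merchant gets 8 (best alternative 1). Neither deviates — NE.
(Silver, Copper) is not a NE: the eastern merchant would switch to Copper (13 > 9).
No other cell survives both best-response checks, so there are 2 pure NE.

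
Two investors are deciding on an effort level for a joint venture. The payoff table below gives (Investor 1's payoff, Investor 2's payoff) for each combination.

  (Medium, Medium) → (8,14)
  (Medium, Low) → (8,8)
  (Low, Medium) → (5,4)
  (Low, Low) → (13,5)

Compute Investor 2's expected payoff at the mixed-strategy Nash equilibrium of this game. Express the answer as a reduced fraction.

38/7

Investor 1 mixes with probability p on Medium, chosen so Investor 2 is indifferent: 14p + 4(1−p) = 8p + 5(1−p) gives p = 1/7.
Investor 2's expected payoff is 14·1/7 + 4·6/7 = 38/7.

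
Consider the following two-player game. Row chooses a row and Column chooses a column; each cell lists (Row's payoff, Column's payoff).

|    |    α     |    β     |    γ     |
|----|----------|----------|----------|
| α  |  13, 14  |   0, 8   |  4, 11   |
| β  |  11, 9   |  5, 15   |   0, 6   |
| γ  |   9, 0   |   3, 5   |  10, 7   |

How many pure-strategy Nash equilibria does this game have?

Both α: Row gets 13 (best alternative 11); Column gets 14 (best alternative 11). Neither deviates — NE.
Both β: Row gets 5 (best alternative 3); Column gets 15 (best alternative 9). Neither deviates — NE.
Both γ: Row gets 10 (best alternative 4); Column gets 7 (best alternative 5). Neither deviates — NE.
(α, γ) is not a NE: Row would switch to γ (10 > 4).
No other cell survives both best-response checks, so there are 3 pure NE.

3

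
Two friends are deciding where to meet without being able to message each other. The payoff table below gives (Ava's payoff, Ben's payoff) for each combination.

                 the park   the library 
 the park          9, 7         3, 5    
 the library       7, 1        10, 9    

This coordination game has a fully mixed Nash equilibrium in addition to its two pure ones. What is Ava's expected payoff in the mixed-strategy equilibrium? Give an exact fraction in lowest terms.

23/3

Ben mixes with probability q on the park, chosen so Ava is indifferent: 9q + 3(1−q) = 7q + 10(1−q) gives q = 7/9.
Ava's expected payoff (from either row, since indifferent) is 9·7/9 + 3·2/9 = 23/3.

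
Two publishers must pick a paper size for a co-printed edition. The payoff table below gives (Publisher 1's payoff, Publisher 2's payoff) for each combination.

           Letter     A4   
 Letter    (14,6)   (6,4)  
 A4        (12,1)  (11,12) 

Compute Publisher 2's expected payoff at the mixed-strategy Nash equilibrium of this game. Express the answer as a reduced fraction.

68/13

Publisher 1 mixes with probability p on Letter, chosen so Publisher 2 is indifferent: 6p + 1(1−p) = 4p + 12(1−p) gives p = 11/13.
Publisher 2's expected payoff is 6·11/13 + 1·2/13 = 68/13.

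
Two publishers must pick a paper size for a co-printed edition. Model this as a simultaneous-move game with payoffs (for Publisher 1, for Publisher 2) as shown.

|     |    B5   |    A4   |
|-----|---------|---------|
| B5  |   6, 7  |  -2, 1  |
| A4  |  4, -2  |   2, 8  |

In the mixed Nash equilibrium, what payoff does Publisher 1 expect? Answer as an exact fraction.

Publisher 2 mixes with probability q on B5, chosen so Publisher 1 is indifferent: 6q + (-2)(1−q) = 4q + 2(1−q) gives q = 2/3.
Publisher 1's expected payoff (from either row, since indifferent) is 6·2/3 + (-2)·1/3 = 10/3.

10/3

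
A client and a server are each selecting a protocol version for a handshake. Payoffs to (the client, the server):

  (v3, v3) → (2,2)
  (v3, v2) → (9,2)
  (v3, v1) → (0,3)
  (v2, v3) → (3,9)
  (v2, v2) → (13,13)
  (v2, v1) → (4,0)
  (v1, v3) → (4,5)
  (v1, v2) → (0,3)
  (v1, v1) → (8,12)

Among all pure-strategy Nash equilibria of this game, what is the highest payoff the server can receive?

Both v2 is a pure NE (the client: 13 ≥ 9; the server: 13 ≥ 9). The server gets 13.
Both v1 is a pure NE (the client: 8 ≥ 4; the server: 12 ≥ 5). The server gets 12.
Every other cell has a profitable deviation for at least one player. Highest of {13, 12} is 13.

13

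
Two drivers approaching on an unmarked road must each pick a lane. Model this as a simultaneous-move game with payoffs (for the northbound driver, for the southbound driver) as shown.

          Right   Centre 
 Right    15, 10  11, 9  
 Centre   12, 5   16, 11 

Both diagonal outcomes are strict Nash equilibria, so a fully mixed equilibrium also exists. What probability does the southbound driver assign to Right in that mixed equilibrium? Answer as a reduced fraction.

5/8

The southbound driver's mix q on Right must make the northbound driver indifferent between Right and Centre.
The northbound driver's payoff from Right: 15q + 11(1−q). From Centre: 12q + 16(1−q).
Set equal: 3q = 5(1−q) → q = 5/8.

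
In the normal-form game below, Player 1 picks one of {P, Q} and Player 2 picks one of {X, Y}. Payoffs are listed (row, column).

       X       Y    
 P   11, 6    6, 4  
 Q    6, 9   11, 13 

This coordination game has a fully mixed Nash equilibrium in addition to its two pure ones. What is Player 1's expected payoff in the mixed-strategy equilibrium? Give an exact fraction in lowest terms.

17/2

Player 2 mixes with probability q on X, chosen so Player 1 is indifferent: 11q + 6(1−q) = 6q + 11(1−q) gives q = 1/2.
Player 1's expected payoff (from either row, since indifferent) is 11·1/2 + 6·1/2 = 17/2.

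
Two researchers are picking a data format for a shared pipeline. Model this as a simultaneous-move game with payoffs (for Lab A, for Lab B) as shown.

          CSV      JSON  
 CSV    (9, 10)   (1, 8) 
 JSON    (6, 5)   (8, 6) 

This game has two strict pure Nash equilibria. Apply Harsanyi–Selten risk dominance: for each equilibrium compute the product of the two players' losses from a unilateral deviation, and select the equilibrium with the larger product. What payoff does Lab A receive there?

At both CSV: Lab A loses 9 − 6 = 3 by deviating; Lab B loses 10 − 8 = 2. Product = 3·2 = 6.
At both JSON: Lab A loses 8 − 1 = 7 by deviating; Lab B loses 6 − 5 = 1. Product = 7·1 = 7.
7 > 6, so both JSON is risk-dominant. Lab A's payoff there is 8.

8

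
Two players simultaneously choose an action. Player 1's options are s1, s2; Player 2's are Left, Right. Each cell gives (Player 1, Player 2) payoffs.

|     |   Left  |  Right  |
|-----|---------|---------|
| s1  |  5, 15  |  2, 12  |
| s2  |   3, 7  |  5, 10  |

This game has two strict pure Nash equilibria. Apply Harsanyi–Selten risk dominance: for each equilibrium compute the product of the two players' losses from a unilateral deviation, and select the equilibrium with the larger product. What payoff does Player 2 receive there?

10

At (s1, Left): Player 1 loses 5 − 3 = 2 by deviating; Player 2 loses 15 − 12 = 3. Product = 2·3 = 6.
At (s2, Right): Player 1 loses 5 − 2 = 3 by deviating; Player 2 loses 10 − 7 = 3. Product = 3·3 = 9.
9 > 6, so (s2, Right) is risk-dominant. Player 2's payoff there is 10.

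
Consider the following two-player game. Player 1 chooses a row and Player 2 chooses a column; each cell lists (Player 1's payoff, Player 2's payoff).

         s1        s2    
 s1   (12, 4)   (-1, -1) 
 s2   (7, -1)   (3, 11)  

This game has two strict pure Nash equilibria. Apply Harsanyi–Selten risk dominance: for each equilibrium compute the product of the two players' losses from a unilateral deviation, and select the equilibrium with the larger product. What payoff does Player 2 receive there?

At both s1: Player 1 loses 12 − 7 = 5 by deviating; Player 2 loses 4 − (-1) = 5. Product = 5·5 = 25.
At both s2: Player 1 loses 3 − (-1) = 4 by deviating; Player 2 loses 11 − (-1) = 12. Product = 4·12 = 48.
48 > 25, so both s2 is risk-dominant. Player 2's payoff there is 11.

11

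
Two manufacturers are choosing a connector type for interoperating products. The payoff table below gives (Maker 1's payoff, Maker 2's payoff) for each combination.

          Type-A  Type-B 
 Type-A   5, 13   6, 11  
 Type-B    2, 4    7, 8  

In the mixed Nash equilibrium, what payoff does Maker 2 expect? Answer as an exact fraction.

10

Maker 1 mixes with probability p on Type-A, chosen so Maker 2 is indifferent: 13p + 4(1−p) = 11p + 8(1−p) gives p = 2/3.
Maker 2's expected payoff is 13·2/3 + 4·1/3 = 10.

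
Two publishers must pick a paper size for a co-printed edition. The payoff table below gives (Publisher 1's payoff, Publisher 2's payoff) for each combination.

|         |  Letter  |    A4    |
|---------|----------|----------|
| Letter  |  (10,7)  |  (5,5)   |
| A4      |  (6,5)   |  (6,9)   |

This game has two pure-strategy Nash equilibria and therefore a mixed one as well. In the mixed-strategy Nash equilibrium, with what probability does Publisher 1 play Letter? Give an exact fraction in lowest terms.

Publisher 1's mix p on Letter must make Publisher 2 indifferent between Letter and A4.
Publisher 2's payoff from Letter: 7p + 5(1−p). From A4: 5p + 9(1−p).
Set equal: 2p = 4(1−p) → p = 4/6 = 2/3.

2/3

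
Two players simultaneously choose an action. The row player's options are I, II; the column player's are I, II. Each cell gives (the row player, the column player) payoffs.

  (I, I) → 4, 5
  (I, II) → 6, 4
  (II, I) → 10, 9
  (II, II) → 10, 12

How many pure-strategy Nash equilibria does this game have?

Both II: the row player gets 10 (best alternative 6); the column player gets 12 (best alternative 9). Neither deviates — NE.
Both I is not a NE: the row player would switch to II (10 > 4).
No other cell survives both best-response checks, so there is 1 pure NE.

1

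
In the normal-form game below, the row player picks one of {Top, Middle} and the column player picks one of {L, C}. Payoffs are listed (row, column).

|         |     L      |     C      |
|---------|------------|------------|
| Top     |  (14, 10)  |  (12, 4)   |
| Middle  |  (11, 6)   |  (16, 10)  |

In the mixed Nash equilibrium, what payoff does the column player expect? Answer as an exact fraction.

The row player mixes with probability p on Top, chosen so the column player is indifferent: 10p + 6(1−p) = 4p + 10(1−p) gives p = 2/5.
The column player's expected payoff is 10·2/5 + 6·3/5 = 38/5.

38/5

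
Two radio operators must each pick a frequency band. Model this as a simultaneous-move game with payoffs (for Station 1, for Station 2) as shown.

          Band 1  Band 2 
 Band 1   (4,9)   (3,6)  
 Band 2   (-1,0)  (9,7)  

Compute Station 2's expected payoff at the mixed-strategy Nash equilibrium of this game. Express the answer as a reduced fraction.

63/10

Station 1 mixes with probability p on Band 1, chosen so Station 2 is indifferent: 9p + 0(1−p) = 6p + 7(1−p) gives p = 7/10.
Station 2's expected payoff is 9·7/10 + 0·3/10 = 63/10.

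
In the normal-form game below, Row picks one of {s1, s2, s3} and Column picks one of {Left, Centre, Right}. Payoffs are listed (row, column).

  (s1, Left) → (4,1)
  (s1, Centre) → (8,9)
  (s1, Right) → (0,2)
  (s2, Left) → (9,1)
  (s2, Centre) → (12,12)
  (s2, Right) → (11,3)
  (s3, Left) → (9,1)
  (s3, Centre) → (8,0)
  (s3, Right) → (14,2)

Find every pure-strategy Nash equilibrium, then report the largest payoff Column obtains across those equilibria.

12

(s2, Centre) is a pure NE (Row: 12 ≥ 8; Column: 12 ≥ 3). Column gets 12.
(s3, Right) is a pure NE (Row: 14 ≥ 11; Column: 2 ≥ 1). Column gets 2.
Every other cell has a profitable deviation for at least one player. Highest of {12, 2} is 12.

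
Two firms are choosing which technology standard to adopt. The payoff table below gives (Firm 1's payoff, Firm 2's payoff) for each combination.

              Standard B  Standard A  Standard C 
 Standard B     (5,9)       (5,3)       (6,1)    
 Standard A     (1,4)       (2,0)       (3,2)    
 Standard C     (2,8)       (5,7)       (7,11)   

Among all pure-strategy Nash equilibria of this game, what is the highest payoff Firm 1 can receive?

Both Standard B is a pure NE (Firm 1: 5 ≥ 2; Firm 2: 9 ≥ 3). Firm 1 gets 5.
Both Standard C is a pure NE (Firm 1: 7 ≥ 6; Firm 2: 11 ≥ 8). Firm 1 gets 7.
Every other cell has a profitable deviation for at least one player. Highest of {5, 7} is 7.

7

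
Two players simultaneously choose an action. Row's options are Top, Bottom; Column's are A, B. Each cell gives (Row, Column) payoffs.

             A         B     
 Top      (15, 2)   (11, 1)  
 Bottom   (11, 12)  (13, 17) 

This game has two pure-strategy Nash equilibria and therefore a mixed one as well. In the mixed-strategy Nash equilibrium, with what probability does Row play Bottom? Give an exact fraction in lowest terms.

1/6

Row's mix p on Top must make Column indifferent between A and B.
Column's payoff from A: 2p + 12(1−p). From B: 1p + 17(1−p).
Set equal: 1p = 5(1−p) → p = 5/6.
Probability on Bottom is 1 − 5/6 = 1/6.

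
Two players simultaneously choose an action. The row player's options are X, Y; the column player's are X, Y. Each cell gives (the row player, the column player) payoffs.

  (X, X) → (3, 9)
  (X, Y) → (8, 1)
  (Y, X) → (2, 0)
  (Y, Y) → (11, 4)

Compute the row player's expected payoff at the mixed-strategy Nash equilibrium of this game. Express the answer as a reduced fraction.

17/4

The column player mixes with probability q on X, chosen so the row player is indifferent: 3q + 8(1−q) = 2q + 11(1−q) gives q = 3/4.
The row player's expected payoff (from either row, since indifferent) is 3·3/4 + 8·1/4 = 17/4.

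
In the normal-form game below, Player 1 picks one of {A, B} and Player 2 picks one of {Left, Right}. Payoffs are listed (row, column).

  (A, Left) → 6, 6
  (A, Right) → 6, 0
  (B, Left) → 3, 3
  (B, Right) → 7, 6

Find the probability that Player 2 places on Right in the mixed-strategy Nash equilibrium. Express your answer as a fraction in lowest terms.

3/4

Player 2's mix q on Left must make Player 1 indifferent between A and B.
Player 1's payoff from A: 6q + 6(1−q). From B: 3q + 7(1−q).
Set equal: 3q = 1(1−q) → q = 1/4.
Probability on Right is 1 − 1/4 = 3/4.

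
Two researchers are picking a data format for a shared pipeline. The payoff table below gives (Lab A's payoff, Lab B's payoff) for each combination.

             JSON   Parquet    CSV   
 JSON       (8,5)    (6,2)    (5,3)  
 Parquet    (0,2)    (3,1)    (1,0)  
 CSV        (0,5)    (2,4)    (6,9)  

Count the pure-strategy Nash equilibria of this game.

2

Both JSON: Lab A gets 8 (best alternative 0); Lab B gets 5 (best alternative 3). Neither deviates — NE.
Both CSV: Lab A gets 6 (best alternative 5); Lab B gets 9 (best alternative 5). Neither deviates — NE.
Both Parquet is not a NE: Lab A would switch to JSON (6 > 3).
No other cell survives both best-response checks, so there are 2 pure NE.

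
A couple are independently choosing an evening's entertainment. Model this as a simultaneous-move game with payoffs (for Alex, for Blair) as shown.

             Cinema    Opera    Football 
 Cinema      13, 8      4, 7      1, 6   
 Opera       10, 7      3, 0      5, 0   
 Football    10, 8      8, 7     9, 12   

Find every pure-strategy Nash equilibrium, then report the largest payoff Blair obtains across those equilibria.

Both Cinema is a pure NE (Alex: 13 ≥ 10; Blair: 8 ≥ 7). Blair gets 8.
Both Football is a pure NE (Alex: 9 ≥ 5; Blair: 12 ≥ 8). Blair gets 12.
Every other cell has a profitable deviation for at least one player. Highest of {8, 12} is 12.

12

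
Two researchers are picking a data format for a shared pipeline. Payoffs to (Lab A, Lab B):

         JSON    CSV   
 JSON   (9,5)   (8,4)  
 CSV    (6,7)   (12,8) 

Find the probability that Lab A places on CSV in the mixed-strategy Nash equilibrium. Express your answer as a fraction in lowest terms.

1/2

Lab A's mix p on JSON must make Lab B indifferent between JSON and CSV.
Lab B's payoff from JSON: 5p + 7(1−p). From CSV: 4p + 8(1−p).
Set equal: 1p = 1(1−p) → p = 1/2.
Probability on CSV is 1 − 1/2 = 1/2.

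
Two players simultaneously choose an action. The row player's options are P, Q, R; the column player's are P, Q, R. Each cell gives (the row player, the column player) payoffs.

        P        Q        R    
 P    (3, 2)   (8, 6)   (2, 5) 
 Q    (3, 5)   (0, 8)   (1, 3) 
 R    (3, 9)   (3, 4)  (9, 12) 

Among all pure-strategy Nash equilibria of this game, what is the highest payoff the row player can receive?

(P, Q) is a pure NE (the row player: 8 ≥ 3; the column player: 6 ≥ 5). The row player gets 8.
Both R is a pure NE (the row player: 9 ≥ 2; the column player: 12 ≥ 9). The row player gets 9.
Every other cell has a profitable deviation for at least one player. Highest of {8, 9} is 9.

9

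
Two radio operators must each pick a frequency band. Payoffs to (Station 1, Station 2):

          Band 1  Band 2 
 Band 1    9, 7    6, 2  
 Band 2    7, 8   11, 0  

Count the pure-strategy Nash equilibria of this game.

1

Both Band 1: Station 1 gets 9 (best alternative 7); Station 2 gets 7 (best alternative 2). Neither deviates — NE.
Both Band 2 is not a NE: Station 2 would switch to Band 1 (8 > 0).
No other cell survives both best-response checks, so there is 1 pure NE.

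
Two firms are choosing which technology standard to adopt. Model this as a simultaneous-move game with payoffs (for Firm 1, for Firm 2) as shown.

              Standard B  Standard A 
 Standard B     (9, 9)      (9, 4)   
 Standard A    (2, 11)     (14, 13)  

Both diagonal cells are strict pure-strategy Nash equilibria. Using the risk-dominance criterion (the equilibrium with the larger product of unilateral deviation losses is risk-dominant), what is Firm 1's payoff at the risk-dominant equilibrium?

At both Standard B: Firm 1 loses 9 − 2 = 7 by deviating; Firm 2 loses 9 − 4 = 5. Product = 7·5 = 35.
At both Standard A: Firm 1 loses 14 − 9 = 5 by deviating; Firm 2 loses 13 − 11 = 2. Product = 5·2 = 10.
35 > 10, so both Standard B is risk-dominant. Firm 1's payoff there is 9.

9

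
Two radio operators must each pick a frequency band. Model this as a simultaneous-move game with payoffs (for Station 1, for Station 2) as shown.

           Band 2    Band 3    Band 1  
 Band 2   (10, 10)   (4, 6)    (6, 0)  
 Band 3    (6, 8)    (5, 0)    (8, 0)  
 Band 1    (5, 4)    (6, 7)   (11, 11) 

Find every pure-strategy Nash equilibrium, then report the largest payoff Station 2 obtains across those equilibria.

Both Band 2 is a pure NE (Station 1: 10 ≥ 6; Station 2: 10 ≥ 6). Station 2 gets 10.
Both Band 1 is a pure NE (Station 1: 11 ≥ 8; Station 2: 11 ≥ 7). Station 2 gets 11.
Every other cell has a profitable deviation for at least one player. Highest of {10, 11} is 11.

11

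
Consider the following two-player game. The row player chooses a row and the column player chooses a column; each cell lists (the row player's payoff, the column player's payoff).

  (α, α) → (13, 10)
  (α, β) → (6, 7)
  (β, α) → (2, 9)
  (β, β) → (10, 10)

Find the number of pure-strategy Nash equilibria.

Both α: the row player gets 13 (best alternative 2); the column player gets 10 (best alternative 7). Neither deviates — NE.
Both β: the row player gets 10 (best alternative 6); the column player gets 10 (best alternative 9). Neither deviates — NE.
(α, β) is not a NE: the row player would switch to β (10 > 6).
No other cell survives both best-response checks, so there are 2 pure NE.

2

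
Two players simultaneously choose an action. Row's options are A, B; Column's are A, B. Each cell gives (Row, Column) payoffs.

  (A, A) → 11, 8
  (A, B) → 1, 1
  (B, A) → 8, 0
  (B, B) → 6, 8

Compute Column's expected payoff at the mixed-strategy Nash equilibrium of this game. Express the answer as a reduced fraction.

64/15

Row mixes with probability p on A, chosen so Column is indifferent: 8p + 0(1−p) = 1p + 8(1−p) gives p = 8/15.
Column's expected payoff is 8·8/15 + 0·7/15 = 64/15.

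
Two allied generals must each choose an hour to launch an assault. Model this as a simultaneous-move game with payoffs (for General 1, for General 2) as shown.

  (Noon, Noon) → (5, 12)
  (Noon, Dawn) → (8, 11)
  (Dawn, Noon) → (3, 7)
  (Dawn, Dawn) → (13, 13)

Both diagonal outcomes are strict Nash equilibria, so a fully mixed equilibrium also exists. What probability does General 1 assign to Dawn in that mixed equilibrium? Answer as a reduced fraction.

General 1's mix p on Noon must make General 2 indifferent between Noon and Dawn.
General 2's payoff from Noon: 12p + 7(1−p). From Dawn: 11p + 13(1−p).
Set equal: 1p = 6(1−p) → p = 6/7.
Probability on Dawn is 1 − 6/7 = 1/7.

1/7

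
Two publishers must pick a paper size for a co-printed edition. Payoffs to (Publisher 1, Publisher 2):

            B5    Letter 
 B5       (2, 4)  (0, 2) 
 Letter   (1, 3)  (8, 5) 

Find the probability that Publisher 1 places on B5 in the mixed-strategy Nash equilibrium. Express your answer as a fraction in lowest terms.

1/2

Publisher 1's mix p on B5 must make Publisher 2 indifferent between B5 and Letter.
Publisher 2's payoff from B5: 4p + 3(1−p). From Letter: 2p + 5(1−p).
Set equal: 2p = 2(1−p) → p = 2/4 = 1/2.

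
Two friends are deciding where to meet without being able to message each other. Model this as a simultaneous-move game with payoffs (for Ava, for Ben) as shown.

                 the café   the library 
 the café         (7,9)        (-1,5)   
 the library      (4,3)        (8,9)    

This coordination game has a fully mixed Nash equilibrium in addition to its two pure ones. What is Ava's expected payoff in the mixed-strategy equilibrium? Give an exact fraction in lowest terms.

5

Ben mixes with probability q on the café, chosen so Ava is indifferent: 7q + (-1)(1−q) = 4q + 8(1−q) gives q = 3/4.
Ava's expected payoff (from either row, since indifferent) is 7·3/4 + (-1)·1/4 = 5.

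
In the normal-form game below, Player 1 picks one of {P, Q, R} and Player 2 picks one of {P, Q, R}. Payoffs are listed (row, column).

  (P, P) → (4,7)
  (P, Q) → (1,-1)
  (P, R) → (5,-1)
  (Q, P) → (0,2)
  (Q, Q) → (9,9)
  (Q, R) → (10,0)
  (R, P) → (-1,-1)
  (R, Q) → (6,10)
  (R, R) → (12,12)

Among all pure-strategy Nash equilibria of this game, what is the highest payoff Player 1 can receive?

Both P is a pure NE (Player 1: 4 ≥ 0; Player 2: 7 ≥ -1). Player 1 gets 4.
Both Q is a pure NE (Player 1: 9 ≥ 6; Player 2: 9 ≥ 2). Player 1 gets 9.
Both R is a pure NE (Player 1: 12 ≥ 10; Player 2: 12 ≥ 10). Player 1 gets 12.
Every other cell has a profitable deviation for at least one player. Highest of {4, 9, 12} is 12.

12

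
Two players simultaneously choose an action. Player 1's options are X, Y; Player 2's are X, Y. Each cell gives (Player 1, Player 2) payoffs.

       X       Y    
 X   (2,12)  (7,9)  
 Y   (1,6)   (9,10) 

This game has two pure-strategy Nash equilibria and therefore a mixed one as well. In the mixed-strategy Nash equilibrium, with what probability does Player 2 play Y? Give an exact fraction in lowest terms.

1/3

Player 2's mix q on X must make Player 1 indifferent between X and Y.
Player 1's payoff from X: 2q + 7(1−q). From Y: 1q + 9(1−q).
Set equal: 1q = 2(1−q) → q = 2/3.
Probability on Y is 1 − 2/3 = 1/3.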